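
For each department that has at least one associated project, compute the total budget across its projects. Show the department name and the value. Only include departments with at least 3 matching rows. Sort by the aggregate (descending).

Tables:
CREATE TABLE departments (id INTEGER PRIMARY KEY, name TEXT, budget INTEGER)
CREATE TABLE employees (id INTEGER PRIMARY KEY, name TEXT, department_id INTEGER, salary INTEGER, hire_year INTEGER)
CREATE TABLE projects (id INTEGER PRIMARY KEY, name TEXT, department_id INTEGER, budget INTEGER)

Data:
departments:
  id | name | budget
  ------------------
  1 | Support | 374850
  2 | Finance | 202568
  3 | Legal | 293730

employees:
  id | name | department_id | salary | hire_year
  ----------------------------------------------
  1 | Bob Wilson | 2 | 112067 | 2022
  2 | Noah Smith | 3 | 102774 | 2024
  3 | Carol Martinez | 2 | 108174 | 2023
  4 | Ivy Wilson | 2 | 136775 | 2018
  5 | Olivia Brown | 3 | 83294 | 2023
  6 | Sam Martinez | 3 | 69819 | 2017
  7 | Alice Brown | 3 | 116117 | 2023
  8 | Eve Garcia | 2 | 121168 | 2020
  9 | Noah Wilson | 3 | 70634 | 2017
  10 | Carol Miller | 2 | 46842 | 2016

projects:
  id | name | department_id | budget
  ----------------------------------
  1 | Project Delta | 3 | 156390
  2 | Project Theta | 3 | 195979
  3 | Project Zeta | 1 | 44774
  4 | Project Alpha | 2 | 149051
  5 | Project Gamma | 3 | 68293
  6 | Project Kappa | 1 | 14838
SELECT p.name, SUM(c.budget) AS sum_budget FROM projects c JOIN departments p ON c.department_id = p.id GROUP BY p.id, p.name HAVING COUNT(*) >= 3 ORDER BY sum_budget DESC

Execution result:
name | sum_budget
Legal | 420662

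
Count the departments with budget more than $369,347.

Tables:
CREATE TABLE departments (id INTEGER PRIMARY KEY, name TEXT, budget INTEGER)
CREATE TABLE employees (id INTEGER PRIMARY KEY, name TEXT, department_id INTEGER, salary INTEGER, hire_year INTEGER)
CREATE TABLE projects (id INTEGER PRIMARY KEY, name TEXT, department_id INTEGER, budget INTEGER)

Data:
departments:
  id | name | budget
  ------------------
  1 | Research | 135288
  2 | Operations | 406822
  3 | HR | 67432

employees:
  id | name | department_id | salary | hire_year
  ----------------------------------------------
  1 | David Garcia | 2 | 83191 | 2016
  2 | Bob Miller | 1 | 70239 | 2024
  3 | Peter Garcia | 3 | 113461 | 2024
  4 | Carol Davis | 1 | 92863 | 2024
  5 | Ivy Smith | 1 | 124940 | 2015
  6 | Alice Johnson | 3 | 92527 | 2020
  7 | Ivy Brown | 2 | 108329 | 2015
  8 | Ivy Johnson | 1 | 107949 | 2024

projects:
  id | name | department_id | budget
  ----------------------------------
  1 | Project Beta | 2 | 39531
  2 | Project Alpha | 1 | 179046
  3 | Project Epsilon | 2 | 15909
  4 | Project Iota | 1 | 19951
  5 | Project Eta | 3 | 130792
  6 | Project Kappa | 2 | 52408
SELECT COUNT(*) FROM departments WHERE budget > 369347

Execution result:
1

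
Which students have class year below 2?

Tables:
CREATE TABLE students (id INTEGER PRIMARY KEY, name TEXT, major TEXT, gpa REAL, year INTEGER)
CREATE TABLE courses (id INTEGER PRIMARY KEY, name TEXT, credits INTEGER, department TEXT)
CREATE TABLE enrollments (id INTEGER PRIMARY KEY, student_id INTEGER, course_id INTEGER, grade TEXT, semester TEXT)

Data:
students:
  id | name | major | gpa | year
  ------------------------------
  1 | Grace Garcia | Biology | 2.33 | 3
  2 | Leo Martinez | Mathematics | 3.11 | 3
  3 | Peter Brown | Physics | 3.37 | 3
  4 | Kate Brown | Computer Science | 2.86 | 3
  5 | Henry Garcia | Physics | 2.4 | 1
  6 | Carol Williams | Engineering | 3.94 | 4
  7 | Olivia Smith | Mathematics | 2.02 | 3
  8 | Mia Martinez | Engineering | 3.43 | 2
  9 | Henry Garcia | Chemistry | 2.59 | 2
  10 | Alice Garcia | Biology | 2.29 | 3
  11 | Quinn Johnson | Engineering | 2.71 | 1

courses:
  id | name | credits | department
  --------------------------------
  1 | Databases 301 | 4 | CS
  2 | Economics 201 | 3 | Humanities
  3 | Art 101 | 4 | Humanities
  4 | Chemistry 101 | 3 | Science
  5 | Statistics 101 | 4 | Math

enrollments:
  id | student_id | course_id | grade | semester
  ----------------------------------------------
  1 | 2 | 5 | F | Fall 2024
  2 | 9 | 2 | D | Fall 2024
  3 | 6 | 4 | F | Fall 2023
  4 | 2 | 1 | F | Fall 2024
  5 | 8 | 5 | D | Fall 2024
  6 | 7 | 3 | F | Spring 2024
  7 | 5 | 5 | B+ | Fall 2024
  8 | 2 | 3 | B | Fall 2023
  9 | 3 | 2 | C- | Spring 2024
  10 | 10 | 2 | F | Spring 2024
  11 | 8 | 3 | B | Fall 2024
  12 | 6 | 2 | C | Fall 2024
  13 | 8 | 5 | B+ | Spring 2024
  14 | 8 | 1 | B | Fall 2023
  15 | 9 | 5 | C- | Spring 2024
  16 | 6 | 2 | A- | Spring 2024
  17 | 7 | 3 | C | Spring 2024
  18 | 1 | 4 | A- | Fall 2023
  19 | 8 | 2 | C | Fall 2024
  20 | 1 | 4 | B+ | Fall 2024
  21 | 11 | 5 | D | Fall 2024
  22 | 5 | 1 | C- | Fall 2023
SELECT name, year FROM students WHERE year < 2

Execution result:
name | year
Henry Garcia | 1
Quinn Johnson | 1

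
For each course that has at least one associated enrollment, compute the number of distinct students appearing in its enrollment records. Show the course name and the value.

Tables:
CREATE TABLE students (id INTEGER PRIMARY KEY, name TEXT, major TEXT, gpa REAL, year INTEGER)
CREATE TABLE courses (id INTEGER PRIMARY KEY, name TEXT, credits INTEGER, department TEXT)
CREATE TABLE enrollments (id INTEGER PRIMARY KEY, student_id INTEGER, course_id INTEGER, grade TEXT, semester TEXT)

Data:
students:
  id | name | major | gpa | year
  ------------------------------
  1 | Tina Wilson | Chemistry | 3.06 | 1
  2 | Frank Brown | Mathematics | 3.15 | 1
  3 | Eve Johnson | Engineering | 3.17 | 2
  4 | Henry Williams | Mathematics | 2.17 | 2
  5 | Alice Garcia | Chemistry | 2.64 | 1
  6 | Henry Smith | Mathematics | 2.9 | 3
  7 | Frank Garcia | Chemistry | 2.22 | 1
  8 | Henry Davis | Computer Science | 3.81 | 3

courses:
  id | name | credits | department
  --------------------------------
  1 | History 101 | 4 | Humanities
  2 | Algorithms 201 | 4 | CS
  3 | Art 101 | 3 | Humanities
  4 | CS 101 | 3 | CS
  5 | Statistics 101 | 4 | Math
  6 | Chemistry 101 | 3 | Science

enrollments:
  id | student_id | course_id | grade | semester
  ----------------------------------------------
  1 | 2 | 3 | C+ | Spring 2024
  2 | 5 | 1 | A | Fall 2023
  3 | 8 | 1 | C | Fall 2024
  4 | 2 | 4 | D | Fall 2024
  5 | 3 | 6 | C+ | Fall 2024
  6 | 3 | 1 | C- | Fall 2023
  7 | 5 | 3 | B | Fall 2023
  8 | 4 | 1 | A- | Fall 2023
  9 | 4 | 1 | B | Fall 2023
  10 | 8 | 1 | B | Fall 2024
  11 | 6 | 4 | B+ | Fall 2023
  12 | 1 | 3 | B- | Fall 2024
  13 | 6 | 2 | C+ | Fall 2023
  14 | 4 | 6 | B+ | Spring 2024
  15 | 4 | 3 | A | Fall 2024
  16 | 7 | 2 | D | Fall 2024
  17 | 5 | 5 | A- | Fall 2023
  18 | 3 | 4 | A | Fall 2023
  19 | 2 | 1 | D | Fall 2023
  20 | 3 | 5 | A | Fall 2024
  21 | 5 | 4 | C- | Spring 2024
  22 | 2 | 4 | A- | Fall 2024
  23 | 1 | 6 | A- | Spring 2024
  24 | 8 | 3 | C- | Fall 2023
SELECT p.name, COUNT(DISTINCT c.student_id) AS distinct_student_count FROM enrollments c JOIN courses p ON c.course_id = p.id GROUP BY p.id, p.name

Execution result:
name | distinct_student_count
History 101 | 5
Algorithms 201 | 2
Art 101 | 5
CS 101 | 4
Statistics 101 | 2
Chemistry 101 | 3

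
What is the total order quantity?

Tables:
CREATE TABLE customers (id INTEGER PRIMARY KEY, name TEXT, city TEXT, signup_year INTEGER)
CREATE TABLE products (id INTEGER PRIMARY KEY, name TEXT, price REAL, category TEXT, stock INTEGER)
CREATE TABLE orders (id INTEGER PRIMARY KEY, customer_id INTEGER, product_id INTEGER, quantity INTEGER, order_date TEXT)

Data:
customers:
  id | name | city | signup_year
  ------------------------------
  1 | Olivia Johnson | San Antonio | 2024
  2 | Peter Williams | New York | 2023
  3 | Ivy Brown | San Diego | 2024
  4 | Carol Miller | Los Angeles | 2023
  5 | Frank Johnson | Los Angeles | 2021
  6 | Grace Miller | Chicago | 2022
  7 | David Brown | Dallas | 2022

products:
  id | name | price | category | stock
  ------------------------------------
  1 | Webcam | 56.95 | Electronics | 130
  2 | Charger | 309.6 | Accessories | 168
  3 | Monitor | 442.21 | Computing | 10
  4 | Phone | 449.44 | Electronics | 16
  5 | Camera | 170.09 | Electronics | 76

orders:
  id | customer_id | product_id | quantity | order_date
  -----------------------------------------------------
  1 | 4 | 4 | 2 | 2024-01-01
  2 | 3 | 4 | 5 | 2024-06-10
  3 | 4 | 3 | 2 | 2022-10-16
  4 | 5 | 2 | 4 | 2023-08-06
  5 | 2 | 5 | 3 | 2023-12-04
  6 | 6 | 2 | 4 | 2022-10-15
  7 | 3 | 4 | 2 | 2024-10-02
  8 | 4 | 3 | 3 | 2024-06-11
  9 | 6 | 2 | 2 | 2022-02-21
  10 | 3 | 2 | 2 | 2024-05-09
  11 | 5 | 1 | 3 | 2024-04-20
SELECT SUM(quantity) FROM orders

Execution result:
32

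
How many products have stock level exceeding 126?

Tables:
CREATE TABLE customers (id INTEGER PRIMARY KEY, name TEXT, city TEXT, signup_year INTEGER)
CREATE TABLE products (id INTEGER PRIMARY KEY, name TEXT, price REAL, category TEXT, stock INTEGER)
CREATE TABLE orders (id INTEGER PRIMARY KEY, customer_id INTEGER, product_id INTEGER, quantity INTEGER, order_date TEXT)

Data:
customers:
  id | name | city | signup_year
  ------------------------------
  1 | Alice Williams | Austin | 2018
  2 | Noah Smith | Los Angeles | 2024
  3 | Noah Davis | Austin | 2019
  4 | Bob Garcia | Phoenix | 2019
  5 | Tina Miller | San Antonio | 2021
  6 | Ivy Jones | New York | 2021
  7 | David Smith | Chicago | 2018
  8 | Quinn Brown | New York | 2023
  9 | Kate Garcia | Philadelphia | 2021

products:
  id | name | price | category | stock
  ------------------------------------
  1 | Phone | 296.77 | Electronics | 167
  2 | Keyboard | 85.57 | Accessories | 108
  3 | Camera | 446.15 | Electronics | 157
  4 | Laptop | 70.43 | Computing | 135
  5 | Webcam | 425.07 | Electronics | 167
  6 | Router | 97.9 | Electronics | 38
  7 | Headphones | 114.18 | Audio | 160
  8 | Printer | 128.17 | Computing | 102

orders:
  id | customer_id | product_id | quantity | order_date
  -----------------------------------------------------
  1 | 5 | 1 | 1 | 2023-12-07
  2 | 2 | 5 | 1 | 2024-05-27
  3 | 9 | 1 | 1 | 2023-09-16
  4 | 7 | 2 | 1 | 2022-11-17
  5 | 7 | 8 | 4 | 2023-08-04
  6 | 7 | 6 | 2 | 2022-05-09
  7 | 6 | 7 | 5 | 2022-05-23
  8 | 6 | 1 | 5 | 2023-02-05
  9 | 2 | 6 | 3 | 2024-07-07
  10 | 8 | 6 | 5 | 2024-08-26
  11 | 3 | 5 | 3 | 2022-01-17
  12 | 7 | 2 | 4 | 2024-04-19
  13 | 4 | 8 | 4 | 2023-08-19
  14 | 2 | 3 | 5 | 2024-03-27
SELECT COUNT(*) FROM products WHERE stock > 126

Execution result:
5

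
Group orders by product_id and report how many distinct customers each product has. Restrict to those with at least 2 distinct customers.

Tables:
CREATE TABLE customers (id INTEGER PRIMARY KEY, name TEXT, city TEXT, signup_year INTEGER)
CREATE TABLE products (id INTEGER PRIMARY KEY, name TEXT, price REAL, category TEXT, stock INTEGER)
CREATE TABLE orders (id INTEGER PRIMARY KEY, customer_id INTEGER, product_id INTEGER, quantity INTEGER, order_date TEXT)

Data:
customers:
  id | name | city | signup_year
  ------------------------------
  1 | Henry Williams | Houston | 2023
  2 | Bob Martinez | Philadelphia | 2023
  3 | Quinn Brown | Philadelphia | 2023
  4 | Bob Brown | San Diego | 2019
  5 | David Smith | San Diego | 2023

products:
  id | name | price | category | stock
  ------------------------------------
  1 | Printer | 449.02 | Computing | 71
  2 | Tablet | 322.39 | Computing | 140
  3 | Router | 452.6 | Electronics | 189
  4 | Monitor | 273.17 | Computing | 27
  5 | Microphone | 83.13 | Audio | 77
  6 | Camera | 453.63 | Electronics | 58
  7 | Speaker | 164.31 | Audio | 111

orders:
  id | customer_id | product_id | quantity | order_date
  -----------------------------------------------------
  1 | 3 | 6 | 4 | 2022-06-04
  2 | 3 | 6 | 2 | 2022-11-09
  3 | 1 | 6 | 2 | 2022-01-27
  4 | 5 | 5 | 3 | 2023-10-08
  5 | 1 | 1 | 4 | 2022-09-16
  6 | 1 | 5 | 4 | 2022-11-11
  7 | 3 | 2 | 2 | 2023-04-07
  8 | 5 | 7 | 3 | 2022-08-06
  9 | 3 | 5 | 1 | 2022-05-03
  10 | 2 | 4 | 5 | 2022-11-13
SELECT product_id, COUNT(DISTINCT customer_id) AS distinct_customer_count FROM orders GROUP BY product_id HAVING COUNT(DISTINCT customer_id) >= 2

Execution result:
product_id | distinct_customer_count
5 | 3
6 | 2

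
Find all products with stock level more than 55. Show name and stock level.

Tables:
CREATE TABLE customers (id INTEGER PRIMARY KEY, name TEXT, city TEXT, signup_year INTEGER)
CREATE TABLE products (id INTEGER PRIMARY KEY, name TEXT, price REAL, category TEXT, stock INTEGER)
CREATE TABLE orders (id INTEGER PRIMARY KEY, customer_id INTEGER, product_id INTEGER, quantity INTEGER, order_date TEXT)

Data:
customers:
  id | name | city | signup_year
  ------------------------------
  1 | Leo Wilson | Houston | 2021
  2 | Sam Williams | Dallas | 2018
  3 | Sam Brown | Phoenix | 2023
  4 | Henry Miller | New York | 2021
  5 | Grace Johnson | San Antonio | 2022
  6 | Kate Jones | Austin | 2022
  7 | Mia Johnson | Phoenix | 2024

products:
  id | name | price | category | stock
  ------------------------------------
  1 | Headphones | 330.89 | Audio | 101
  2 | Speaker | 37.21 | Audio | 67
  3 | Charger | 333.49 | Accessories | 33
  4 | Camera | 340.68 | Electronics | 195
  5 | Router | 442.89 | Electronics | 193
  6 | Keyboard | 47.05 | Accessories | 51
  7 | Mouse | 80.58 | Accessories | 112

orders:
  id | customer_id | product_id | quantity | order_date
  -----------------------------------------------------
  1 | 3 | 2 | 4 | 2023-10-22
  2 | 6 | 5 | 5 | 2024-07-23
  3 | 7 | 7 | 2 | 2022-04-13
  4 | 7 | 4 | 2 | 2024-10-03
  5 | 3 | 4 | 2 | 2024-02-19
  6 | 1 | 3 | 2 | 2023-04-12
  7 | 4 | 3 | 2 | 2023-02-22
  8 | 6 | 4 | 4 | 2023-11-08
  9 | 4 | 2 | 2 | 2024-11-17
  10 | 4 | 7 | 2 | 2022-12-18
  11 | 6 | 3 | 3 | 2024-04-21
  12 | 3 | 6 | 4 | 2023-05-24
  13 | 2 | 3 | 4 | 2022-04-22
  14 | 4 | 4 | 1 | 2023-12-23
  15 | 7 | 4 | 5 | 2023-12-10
SELECT name, stock FROM products WHERE stock > 55

Execution result:
name | stock
Headphones | 101
Speaker | 67
Camera | 195
Router | 193
Mouse | 112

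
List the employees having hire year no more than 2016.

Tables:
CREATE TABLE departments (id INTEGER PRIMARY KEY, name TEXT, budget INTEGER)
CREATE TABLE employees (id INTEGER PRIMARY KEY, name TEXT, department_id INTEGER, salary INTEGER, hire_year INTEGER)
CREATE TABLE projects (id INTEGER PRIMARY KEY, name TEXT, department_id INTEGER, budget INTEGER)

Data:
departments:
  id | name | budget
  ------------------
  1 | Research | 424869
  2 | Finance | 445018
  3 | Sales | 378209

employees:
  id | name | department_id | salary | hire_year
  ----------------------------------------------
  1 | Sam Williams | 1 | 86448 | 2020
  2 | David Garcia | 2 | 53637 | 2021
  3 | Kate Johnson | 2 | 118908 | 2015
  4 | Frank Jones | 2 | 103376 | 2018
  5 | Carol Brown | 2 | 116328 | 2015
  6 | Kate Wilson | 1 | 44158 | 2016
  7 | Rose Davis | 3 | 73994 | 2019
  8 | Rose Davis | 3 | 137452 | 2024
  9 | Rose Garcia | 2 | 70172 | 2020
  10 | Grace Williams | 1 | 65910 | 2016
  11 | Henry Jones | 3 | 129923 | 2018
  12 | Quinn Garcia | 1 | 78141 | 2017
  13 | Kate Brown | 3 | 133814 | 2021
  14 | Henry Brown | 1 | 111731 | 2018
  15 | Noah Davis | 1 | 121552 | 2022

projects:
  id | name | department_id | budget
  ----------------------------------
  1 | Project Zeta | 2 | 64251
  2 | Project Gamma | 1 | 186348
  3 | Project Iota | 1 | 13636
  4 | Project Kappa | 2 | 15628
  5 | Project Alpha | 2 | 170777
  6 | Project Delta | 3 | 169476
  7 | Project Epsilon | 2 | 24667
SELECT name, hire_year FROM employees WHERE hire_year <= 2016

Execution result:
name | hire_year
Kate Johnson | 2015
Carol Brown | 2015
Kate Wilson | 2016
Grace Williams | 2016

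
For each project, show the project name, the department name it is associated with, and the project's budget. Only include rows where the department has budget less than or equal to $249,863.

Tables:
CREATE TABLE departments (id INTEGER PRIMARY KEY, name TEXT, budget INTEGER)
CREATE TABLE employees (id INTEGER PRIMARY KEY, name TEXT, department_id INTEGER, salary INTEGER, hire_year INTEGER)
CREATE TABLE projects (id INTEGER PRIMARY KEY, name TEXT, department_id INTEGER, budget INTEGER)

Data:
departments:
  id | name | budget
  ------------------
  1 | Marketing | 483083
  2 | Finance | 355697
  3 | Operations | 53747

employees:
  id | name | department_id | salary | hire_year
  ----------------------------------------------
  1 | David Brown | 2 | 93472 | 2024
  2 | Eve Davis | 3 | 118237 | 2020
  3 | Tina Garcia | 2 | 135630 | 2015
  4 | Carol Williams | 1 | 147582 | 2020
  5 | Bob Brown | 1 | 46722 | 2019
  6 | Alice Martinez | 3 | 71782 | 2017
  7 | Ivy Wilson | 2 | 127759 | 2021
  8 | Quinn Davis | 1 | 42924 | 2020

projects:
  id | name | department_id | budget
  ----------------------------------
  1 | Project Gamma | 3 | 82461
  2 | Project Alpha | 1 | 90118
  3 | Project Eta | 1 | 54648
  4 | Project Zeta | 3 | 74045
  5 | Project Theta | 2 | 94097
SELECT c.name, p.name AS department, c.budget FROM projects c JOIN departments p ON c.department_id = p.id WHERE p.budget <= 249863

Execution result:
name | department | budget
Project Gamma | Operations | 82461
Project Zeta | Operations | 74045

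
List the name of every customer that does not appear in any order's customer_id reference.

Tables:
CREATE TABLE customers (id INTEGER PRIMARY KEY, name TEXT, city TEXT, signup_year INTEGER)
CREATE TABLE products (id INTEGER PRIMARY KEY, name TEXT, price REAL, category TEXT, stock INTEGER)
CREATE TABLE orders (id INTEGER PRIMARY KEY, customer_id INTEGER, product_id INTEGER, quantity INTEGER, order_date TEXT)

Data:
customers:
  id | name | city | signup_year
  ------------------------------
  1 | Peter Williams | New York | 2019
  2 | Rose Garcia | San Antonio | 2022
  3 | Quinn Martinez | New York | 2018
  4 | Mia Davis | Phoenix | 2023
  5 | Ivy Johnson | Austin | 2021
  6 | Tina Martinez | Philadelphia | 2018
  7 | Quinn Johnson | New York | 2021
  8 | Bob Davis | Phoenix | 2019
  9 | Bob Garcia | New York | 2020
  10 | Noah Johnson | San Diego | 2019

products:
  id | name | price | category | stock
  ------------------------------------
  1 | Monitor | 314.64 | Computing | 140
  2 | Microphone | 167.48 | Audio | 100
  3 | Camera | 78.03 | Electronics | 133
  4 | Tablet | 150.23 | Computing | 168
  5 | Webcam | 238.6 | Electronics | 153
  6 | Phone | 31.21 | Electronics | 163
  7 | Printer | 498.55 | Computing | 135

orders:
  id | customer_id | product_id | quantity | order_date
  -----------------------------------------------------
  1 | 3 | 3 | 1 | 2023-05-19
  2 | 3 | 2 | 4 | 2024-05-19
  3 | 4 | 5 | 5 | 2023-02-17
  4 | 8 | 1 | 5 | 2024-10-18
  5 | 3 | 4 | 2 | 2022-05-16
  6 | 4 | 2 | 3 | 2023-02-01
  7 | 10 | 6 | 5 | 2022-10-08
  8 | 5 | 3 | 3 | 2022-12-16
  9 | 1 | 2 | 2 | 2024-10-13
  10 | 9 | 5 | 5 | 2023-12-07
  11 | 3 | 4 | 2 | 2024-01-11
SELECT p.name FROM customers p LEFT JOIN orders c ON c.customer_id = p.id WHERE c.id IS NULL

Execution result:
name
Rose Garcia
Tina Martinez
Quinn Johnson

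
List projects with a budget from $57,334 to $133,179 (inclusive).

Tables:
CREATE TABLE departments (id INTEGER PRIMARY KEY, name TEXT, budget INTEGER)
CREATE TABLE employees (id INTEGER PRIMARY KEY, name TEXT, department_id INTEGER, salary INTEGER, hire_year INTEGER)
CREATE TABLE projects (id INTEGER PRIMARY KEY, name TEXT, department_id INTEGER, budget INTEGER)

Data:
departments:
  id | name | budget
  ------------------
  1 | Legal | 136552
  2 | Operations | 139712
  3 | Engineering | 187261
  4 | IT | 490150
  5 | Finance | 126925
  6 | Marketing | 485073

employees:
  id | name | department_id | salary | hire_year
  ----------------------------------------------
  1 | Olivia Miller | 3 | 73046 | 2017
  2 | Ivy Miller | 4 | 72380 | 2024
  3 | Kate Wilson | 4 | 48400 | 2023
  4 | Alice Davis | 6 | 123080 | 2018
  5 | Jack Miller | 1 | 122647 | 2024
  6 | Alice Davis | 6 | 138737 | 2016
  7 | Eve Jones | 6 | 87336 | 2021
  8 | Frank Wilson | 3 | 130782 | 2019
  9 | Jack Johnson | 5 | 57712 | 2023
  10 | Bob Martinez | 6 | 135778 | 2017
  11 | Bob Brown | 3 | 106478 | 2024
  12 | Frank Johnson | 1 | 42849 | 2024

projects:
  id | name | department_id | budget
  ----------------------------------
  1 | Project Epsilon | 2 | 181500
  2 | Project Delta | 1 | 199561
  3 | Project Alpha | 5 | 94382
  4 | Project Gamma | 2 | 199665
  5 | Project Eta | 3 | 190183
SELECT name, budget FROM projects WHERE budget BETWEEN 57334 AND 133179

Execution result:
name | budget
Project Alpha | 94382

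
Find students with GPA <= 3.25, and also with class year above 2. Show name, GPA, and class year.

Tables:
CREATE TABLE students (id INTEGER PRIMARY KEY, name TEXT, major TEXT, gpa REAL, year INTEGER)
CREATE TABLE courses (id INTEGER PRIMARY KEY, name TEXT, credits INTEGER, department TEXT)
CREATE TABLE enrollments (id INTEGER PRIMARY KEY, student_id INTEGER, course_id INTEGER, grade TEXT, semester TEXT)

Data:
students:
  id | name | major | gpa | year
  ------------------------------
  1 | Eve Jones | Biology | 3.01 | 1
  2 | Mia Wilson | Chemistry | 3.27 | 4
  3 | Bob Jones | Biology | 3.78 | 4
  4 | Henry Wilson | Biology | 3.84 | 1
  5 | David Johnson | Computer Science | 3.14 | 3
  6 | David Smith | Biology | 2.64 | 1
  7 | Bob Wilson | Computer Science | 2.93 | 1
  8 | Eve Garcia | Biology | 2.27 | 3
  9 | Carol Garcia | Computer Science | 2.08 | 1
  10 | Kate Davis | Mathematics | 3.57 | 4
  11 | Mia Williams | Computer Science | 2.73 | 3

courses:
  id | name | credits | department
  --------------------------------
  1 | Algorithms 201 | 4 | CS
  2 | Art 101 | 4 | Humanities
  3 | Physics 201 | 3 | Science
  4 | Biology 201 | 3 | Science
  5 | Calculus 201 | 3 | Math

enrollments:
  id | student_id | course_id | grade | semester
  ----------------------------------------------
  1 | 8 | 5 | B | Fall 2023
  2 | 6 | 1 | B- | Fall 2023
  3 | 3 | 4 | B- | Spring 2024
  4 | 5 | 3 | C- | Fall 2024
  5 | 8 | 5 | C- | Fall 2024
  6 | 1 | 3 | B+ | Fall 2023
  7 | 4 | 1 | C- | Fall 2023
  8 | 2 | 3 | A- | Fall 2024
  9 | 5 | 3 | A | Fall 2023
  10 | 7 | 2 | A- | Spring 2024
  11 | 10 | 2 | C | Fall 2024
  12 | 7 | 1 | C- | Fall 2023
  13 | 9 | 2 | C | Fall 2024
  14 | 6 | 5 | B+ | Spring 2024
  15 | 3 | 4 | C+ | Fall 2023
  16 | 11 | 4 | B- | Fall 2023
SELECT name, gpa, year FROM students WHERE gpa <= 3.25 AND year > 2

Execution result:
name | gpa | year
David Johnson | 3.14 | 3
Eve Garcia | 2.27 | 3
Mia Williams | 2.73 | 3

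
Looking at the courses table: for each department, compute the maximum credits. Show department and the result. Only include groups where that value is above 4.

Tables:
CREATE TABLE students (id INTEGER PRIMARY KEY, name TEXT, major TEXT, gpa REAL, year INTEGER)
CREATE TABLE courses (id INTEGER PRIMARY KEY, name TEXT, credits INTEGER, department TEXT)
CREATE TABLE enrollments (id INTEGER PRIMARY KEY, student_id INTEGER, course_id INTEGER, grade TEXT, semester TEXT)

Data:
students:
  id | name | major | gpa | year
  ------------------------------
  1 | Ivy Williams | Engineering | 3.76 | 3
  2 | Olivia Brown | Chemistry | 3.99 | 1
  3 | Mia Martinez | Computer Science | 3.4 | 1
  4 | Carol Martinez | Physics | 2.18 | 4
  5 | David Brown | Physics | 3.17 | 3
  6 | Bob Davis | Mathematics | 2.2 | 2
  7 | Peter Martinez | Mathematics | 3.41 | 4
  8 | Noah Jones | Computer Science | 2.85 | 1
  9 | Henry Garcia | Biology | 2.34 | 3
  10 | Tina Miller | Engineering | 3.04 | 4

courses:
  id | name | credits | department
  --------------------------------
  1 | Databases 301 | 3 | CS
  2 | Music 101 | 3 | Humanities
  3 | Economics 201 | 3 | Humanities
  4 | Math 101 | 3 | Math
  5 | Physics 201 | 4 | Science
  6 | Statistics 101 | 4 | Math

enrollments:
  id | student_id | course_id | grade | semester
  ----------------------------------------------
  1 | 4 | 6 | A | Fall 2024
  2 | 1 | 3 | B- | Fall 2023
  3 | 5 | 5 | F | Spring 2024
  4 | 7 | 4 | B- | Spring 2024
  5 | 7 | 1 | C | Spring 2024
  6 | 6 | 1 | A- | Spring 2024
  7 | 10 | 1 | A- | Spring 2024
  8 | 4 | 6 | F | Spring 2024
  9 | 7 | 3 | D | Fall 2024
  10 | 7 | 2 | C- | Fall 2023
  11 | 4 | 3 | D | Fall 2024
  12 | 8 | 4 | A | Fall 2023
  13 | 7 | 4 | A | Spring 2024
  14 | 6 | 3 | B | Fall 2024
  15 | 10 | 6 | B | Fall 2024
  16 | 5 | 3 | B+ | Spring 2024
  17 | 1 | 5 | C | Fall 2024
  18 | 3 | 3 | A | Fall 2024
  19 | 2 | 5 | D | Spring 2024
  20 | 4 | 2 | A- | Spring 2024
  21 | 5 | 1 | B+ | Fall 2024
SELECT department, MAX(credits) AS max_credits FROM courses GROUP BY department HAVING MAX(credits) > 4

Execution result:
(no rows)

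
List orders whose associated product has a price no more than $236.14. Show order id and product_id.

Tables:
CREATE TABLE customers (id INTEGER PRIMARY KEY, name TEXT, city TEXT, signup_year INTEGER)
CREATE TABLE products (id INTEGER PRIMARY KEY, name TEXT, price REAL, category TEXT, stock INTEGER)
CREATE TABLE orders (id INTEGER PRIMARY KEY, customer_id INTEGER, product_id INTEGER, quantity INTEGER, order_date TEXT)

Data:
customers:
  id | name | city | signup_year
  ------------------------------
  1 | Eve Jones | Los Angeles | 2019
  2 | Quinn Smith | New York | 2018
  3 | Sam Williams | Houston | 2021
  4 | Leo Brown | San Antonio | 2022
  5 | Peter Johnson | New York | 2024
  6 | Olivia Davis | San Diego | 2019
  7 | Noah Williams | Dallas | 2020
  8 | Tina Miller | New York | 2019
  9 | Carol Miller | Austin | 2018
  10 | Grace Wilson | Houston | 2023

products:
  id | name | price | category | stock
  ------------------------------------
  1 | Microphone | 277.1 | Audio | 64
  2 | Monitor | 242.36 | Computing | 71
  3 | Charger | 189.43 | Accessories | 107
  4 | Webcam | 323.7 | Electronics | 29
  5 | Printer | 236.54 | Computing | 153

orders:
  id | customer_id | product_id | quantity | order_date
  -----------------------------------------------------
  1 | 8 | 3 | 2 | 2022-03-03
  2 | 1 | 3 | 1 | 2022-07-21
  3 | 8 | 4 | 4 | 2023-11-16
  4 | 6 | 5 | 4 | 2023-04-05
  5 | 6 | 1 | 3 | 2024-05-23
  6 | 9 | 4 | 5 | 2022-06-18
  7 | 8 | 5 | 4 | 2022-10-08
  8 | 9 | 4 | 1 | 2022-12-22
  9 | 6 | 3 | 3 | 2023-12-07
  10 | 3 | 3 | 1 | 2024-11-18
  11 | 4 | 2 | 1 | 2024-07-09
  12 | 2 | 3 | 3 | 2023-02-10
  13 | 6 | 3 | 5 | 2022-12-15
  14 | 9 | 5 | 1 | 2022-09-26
SELECT id, product_id FROM orders WHERE product_id IN (SELECT id FROM products WHERE price <= 236.14)

Execution result:
id | product_id
1 | 3
2 | 3
9 | 3
10 | 3
12 | 3
13 | 3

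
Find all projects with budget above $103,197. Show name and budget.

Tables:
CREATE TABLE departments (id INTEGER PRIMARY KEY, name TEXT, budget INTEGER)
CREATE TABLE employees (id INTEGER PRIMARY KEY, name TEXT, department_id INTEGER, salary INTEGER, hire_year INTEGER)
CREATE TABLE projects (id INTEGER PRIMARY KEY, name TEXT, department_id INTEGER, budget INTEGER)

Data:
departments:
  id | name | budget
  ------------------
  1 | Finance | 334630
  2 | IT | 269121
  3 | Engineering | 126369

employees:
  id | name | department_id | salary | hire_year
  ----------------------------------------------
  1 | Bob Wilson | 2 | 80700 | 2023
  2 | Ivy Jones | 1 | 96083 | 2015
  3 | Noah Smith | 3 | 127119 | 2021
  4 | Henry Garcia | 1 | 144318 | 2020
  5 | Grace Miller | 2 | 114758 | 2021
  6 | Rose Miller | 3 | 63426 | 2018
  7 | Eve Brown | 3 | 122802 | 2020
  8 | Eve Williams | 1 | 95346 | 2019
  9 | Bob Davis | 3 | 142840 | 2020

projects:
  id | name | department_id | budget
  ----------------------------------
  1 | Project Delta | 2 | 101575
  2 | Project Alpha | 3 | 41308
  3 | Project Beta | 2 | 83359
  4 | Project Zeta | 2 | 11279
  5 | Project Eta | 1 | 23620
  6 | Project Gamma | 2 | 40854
SELECT name, budget FROM projects WHERE budget > 103197

Execution result:
(no rows)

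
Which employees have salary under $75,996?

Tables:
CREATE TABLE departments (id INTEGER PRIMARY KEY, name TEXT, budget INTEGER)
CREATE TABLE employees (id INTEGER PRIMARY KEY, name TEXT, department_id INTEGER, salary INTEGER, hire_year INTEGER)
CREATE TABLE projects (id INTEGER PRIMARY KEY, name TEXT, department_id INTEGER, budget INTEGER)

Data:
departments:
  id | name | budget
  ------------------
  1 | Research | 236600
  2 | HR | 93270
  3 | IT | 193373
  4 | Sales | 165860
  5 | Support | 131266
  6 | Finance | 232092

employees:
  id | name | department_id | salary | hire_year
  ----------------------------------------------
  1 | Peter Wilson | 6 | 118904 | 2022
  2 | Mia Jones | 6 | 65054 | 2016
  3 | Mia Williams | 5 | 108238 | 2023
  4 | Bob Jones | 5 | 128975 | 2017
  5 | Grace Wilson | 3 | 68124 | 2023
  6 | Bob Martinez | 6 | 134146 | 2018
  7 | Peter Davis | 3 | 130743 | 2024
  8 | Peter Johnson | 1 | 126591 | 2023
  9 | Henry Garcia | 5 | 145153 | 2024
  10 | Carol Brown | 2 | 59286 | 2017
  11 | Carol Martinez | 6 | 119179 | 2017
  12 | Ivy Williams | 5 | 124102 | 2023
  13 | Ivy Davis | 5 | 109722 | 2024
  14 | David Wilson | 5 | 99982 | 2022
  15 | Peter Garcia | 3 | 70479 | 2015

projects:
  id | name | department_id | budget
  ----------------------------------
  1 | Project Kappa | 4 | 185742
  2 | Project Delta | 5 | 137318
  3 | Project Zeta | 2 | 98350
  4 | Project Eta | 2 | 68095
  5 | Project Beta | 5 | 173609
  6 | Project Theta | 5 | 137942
SELECT name, salary FROM employees WHERE salary < 75996

Execution result:
name | salary
Mia Jones | 65054
Grace Wilson | 68124
Carol Brown | 59286
Peter Garcia | 70479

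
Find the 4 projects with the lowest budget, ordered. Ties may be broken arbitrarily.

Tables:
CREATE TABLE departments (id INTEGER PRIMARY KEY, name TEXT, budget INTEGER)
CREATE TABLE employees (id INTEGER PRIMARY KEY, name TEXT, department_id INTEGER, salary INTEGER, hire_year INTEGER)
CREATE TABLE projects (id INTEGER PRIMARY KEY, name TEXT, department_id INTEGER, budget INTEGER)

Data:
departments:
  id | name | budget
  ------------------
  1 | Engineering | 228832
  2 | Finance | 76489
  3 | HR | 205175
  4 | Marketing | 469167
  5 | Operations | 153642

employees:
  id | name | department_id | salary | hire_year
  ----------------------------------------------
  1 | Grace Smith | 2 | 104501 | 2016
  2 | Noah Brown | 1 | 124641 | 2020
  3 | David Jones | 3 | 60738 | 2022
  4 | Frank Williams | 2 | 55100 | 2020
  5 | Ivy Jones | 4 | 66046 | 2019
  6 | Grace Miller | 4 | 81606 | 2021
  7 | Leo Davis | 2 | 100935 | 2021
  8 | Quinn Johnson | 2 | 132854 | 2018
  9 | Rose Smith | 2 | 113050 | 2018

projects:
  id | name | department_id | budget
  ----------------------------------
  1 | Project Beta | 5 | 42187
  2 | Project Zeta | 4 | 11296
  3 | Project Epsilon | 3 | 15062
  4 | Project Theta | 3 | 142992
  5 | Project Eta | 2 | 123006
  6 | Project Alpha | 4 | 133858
SELECT name, budget FROM projects ORDER BY budget ASC LIMIT 4

Execution result:
name | budget
Project Zeta | 11296
Project Epsilon | 15062
Project Beta | 42187
Project Eta | 123006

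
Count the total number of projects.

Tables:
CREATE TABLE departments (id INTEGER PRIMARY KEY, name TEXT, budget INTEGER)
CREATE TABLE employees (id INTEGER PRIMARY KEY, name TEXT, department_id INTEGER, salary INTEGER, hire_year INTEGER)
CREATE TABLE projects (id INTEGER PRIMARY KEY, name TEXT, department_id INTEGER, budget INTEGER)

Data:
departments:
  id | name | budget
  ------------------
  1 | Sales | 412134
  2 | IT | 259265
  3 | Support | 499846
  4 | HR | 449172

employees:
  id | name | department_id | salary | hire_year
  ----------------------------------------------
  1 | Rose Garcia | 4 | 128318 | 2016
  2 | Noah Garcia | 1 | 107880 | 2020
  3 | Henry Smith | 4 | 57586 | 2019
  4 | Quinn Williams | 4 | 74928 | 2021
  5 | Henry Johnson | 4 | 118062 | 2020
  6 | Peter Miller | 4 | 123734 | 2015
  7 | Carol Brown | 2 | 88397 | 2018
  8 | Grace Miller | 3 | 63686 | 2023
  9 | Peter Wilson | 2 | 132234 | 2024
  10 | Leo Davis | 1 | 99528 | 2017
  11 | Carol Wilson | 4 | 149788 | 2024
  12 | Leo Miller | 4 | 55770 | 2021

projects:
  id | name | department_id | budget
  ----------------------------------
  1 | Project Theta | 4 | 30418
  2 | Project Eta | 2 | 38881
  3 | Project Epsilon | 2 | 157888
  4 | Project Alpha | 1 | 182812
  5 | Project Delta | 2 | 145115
SELECT COUNT(*) FROM projects

Execution result:
5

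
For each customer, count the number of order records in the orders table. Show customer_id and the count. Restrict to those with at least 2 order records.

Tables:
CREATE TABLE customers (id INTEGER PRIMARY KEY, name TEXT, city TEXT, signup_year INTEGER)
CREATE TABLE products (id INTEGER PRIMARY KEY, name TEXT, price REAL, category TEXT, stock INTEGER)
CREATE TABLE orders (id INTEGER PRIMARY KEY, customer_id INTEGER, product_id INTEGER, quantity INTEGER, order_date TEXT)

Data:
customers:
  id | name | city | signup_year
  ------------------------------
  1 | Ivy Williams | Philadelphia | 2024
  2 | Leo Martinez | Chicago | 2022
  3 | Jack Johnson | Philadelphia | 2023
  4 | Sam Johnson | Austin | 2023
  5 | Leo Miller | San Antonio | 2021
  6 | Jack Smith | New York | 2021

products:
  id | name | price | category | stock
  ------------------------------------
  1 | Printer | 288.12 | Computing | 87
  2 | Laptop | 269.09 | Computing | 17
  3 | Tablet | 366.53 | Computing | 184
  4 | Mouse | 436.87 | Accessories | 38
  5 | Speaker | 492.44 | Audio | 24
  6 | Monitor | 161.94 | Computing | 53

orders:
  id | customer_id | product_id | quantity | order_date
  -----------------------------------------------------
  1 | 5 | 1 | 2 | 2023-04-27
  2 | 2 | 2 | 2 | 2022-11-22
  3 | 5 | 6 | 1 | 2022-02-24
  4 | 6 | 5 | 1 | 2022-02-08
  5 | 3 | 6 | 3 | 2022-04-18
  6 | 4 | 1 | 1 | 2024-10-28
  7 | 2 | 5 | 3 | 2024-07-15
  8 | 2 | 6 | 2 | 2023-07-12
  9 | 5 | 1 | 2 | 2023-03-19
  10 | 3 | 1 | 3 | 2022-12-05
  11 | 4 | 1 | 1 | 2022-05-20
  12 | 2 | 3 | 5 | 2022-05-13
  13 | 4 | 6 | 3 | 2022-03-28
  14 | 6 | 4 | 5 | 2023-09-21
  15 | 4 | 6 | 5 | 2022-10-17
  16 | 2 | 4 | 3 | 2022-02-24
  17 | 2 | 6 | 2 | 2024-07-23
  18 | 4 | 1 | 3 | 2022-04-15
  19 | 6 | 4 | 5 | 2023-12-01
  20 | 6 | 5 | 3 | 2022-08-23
SELECT customer_id, COUNT(*) AS order_count FROM orders GROUP BY customer_id HAVING COUNT(*) >= 2

Execution result:
customer_id | order_count
2 | 6
3 | 2
4 | 5
5 | 3
6 | 4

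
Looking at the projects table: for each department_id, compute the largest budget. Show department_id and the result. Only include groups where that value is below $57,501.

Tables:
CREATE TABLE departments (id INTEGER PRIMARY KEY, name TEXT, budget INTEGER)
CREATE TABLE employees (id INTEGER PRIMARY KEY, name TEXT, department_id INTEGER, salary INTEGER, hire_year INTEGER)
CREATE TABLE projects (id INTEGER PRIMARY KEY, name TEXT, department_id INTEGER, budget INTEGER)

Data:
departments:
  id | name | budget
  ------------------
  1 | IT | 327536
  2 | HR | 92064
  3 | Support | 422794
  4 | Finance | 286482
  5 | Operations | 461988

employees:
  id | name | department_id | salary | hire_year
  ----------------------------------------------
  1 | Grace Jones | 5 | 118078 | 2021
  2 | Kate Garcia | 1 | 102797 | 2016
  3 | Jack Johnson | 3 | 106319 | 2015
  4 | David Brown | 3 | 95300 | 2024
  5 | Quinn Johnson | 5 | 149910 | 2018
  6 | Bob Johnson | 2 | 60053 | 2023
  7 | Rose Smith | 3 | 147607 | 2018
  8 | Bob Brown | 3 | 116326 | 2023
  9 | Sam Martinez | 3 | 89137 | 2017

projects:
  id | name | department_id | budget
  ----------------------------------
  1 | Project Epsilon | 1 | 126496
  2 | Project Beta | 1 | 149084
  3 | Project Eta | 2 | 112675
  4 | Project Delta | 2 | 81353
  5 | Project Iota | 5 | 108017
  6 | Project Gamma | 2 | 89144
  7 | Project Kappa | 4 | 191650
SELECT department_id, MAX(budget) AS max_budget FROM projects GROUP BY department_id HAVING MAX(budget) < 57501

Execution result:
(no rows)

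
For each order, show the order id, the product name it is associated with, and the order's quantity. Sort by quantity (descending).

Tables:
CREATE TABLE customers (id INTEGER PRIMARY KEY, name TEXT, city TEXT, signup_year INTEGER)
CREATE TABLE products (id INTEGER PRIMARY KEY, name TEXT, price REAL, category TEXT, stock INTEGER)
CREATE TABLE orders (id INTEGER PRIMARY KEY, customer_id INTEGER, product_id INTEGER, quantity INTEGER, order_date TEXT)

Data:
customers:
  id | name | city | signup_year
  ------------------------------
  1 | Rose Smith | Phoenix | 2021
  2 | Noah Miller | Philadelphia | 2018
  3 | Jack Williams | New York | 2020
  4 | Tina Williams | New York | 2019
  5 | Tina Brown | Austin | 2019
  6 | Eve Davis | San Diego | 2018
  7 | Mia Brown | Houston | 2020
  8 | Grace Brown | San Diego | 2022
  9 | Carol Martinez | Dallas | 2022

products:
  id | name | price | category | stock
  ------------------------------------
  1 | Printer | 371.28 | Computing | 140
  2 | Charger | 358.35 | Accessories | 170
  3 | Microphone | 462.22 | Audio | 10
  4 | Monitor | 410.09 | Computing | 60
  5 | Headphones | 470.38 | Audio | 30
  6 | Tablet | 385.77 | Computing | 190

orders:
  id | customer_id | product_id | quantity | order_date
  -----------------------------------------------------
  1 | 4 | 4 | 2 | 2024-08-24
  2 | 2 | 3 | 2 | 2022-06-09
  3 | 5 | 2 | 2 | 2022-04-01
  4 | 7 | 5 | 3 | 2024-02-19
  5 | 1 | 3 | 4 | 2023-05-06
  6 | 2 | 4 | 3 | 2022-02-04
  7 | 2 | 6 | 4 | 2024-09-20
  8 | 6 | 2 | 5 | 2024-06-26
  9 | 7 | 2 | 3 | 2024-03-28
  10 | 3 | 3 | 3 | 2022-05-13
SELECT c.id, p.name AS product, c.quantity FROM orders c JOIN products p ON c.product_id = p.id ORDER BY c.quantity DESC

Execution result:
id | product | quantity
8 | Charger | 5
5 | Microphone | 4
7 | Tablet | 4
4 | Headphones | 3
6 | Monitor | 3
9 | Charger | 3
10 | Microphone | 3
1 | Monitor | 2
2 | Microphone | 2
3 | Charger | 2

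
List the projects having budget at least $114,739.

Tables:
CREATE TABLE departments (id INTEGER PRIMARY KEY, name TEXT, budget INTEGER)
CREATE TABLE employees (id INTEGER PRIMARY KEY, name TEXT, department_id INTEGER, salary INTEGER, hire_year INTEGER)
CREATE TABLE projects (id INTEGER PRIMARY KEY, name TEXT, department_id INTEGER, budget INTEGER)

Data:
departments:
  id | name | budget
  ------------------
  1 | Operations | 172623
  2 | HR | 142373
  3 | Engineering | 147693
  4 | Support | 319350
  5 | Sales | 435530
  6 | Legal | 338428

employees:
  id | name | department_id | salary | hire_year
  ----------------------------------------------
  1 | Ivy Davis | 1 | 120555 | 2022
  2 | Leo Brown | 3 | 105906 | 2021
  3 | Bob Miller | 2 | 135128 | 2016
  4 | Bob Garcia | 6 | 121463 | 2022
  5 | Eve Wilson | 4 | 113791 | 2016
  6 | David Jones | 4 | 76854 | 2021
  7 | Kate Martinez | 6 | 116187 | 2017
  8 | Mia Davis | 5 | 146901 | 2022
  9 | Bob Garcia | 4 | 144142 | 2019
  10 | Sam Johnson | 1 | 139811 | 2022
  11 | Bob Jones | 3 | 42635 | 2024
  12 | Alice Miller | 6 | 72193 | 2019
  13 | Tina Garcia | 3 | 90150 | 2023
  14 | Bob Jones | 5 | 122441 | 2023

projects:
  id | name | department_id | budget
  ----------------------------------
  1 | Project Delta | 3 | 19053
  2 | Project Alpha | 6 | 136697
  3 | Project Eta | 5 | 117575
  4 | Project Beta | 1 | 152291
SELECT name, budget FROM projects WHERE budget >= 114739

Execution result:
name | budget
Project Alpha | 136697
Project Eta | 117575
Project Beta | 152291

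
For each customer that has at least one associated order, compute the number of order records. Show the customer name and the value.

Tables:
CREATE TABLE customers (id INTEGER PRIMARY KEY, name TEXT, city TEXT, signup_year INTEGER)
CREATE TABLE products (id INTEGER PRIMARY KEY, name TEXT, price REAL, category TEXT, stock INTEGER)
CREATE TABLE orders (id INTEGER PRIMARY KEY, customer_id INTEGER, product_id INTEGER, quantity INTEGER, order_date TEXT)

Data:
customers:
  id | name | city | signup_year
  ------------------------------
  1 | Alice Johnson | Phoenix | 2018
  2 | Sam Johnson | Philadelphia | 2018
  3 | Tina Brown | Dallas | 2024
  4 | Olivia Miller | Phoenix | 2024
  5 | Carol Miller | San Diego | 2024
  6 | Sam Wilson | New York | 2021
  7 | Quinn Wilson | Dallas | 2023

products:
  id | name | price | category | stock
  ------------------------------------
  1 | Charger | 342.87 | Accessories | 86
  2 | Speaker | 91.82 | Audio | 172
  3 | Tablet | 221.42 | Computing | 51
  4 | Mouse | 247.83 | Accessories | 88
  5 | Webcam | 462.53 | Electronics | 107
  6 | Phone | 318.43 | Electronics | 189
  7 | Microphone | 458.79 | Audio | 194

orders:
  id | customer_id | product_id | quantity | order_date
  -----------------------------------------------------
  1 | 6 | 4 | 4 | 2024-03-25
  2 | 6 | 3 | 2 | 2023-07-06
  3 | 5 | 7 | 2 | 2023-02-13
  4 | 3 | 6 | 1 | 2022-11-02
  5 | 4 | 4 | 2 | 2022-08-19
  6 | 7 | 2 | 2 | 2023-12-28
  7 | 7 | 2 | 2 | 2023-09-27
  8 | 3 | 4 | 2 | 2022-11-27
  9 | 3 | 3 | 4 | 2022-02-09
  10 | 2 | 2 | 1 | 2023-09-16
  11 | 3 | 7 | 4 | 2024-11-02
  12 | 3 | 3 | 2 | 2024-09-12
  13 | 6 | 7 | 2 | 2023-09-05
SELECT p.name, COUNT(*) AS n FROM orders c JOIN customers p ON c.customer_id = p.id GROUP BY p.id, p.name

Execution result:
name | n
Sam Johnson | 1
Tina Brown | 5
Olivia Miller | 1
Carol Miller | 1
Sam Wilson | 3
Quinn Wilson | 2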